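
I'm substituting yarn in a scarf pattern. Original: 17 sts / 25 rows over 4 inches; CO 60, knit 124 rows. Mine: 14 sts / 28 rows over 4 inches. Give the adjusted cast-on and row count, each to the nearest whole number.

Stitches: 60 × 14/17 = 49.41 → 49.
Rows: 124 × 28/25 = 138.88 → 139.

Cast on 49 stitches; work 139 rows.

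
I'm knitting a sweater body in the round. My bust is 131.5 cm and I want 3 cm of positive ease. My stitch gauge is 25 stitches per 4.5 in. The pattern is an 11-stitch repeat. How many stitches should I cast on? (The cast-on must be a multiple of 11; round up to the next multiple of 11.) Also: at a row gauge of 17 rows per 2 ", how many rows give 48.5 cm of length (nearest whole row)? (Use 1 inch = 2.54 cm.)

Cast on 297 stitches; work 162 rows.

Finished = 131.5 + 3 = 134.5 cm.
134.5 cm × 1/2.54 = 52.95 inches.
25/4.5 = 5.556 sts per in; 52.95 × 5.556 = 294.18 sts.
Next multiple of 11 → 297.
48.5 cm = 19.09 inches; × 8.5 = 162.30 → 162 rows.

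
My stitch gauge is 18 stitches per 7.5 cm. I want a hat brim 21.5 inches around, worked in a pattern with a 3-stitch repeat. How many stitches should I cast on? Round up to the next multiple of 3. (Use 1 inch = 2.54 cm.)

132 stitches.

21.5 in = 21.5 × 2.54 = 54.61 cm.
18 / 7.5 = 2.4 sts/cm.
54.61 × 2.4 = 131.06 sts.
→ 132.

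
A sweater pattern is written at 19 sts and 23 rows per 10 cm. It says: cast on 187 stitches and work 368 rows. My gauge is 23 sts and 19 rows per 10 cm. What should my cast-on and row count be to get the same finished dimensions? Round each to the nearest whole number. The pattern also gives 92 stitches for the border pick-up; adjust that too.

Cast on 226 stitches; work 304 rows; border pick-up 111 stitches.

Stitches: 187 × 23/19 = 226.37 → 226.
Rows: 368 × 19/23 = 304.00 → 304.
border pick-up: 92 × 23/19 = 111.37 → 111.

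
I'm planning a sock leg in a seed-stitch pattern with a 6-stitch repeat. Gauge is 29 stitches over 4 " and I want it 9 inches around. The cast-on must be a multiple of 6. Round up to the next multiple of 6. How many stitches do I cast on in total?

29 / 4 = 7.25 sts per inch.
9 × 7.25 = 65.25 sts.
Next multiple of 6: 66.

66 stitches.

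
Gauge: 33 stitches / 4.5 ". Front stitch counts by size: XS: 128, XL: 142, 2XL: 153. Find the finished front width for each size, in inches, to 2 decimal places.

33/4.5 = 7.333 sts per in.
XS: 128 / 7.333 = 17.455 → 17.45 in.
XL: 142 / 7.333 = 19.364 → 19.36 in.
2XL: 153 / 7.333 = 20.864 → 20.86 in.

XS 17.45 inches; XL 19.36 inches; 2XL 20.86 inches.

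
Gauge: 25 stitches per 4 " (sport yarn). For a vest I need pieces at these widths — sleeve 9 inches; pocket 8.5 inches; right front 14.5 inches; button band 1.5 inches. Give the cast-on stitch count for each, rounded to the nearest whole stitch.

Rate = 25/4 = 6.25 sts per in.
sleeve: 9 × 6.25 = 56.25 → 56.
pocket: 8.5 × 6.25 = 53.12 → 53.
right front: 14.5 × 6.25 = 90.62 → 91.
button band: 1.5 × 6.25 = 9.38 → 9.

sleeve 56; pocket 53; right front 91; button band 9.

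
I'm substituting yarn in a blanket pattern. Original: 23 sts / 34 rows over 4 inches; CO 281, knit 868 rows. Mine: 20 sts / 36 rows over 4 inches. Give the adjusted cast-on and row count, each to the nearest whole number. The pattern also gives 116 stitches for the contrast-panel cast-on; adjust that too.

Stitches: 281 × 20/23 = 244.35 → 244.
Rows: 868 × 36/34 = 919.06 → 919.
contrast-panel cast-on: 116 × 20/23 = 100.87 → 101.

Cast on 244 stitches; work 919 rows; contrast-panel cast-on 101 stitches.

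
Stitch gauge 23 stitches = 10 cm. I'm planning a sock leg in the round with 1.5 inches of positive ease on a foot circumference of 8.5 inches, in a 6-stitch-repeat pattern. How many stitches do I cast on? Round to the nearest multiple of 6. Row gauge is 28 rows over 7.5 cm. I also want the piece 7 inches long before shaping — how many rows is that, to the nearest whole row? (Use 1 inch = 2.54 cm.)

Finished = 8.5 + 1.5 = 10 inches.
10 inches × 2.54 = 25.40 cm.
23/10 = 2.3 sts per cm; 25.40 × 2.3 = 58.42 sts.
Nearest multiple of 6 → 60.
7 inches = 17.78 cm; × 3.733 = 66.38 → 66 rows.

Cast on 60 stitches; work 66 rows.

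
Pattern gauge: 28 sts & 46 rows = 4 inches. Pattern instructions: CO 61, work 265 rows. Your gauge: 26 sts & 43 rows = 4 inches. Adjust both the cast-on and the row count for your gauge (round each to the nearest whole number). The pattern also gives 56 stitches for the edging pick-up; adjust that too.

Stitches: 61 × 26/28 = 56.64 → 57.
Rows: 265 × 43/46 = 247.72 → 248.
edging pick-up: 56 × 26/28 = 52.00 → 52.

Cast on 57 stitches; work 248 rows; edging pick-up 52 stitches.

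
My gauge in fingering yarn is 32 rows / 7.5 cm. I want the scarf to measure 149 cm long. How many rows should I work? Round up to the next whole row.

636 rows.

32 rows / 7.5 cm = 4.267 rows per cm.
149 × 4.267 = 635.73 rows.
Round up → 636.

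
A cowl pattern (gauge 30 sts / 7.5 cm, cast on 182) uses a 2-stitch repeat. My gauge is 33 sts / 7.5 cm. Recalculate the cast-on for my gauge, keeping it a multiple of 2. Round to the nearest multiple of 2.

200 stitches.

182 × 33 / 30 = 200.20.
Nearest multiple of 2: 200.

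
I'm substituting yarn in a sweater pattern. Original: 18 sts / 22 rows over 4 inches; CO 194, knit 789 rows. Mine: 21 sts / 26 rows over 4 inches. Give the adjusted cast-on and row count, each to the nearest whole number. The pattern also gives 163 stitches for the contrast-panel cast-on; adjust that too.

Cast on 226 stitches; work 932 rows; contrast-panel cast-on 190 stitches.

Stitches: 194 × 21/18 = 226.33 → 226.
Rows: 789 × 26/22 = 932.45 → 932.
contrast-panel cast-on: 163 × 21/18 = 190.17 → 190.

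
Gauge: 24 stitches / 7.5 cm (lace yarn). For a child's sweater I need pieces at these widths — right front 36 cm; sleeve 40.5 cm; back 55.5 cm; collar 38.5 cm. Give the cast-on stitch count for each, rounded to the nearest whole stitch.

Rate = 24/7.5 = 3.2 sts per cm.
right front: 36 × 3.2 = 115.20 → 115.
sleeve: 40.5 × 3.2 = 129.60 → 130.
back: 55.5 × 3.2 = 177.60 → 178.
collar: 38.5 × 3.2 = 123.20 → 123.

right front 115; sleeve 130; back 178; collar 123.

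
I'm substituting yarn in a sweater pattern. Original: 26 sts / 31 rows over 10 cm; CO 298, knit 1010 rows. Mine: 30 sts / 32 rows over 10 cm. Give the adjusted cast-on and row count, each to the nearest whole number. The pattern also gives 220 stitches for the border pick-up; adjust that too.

Stitches: 298 × 30/26 = 343.85 → 344.
Rows: 1010 × 32/31 = 1042.58 → 1043.
border pick-up: 220 × 30/26 = 253.85 → 254.

Cast on 344 stitches; work 1043 rows; border pick-up 254 stitches.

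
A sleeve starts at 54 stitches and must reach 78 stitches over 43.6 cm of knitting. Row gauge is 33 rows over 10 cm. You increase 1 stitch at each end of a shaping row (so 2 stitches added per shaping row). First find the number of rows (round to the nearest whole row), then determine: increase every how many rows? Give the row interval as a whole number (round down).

Increase every 12th row.

Rows = 43.6 × 3.3 = 143.9 → 144 rows.
Stitches to add: 24 → 12 shaping rows (at 2 st each).
144 / 12 = 12.00 → every 12 rows.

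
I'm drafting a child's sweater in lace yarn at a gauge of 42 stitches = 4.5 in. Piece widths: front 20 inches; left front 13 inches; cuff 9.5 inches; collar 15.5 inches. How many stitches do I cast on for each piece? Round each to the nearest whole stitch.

front 187; left front 121; cuff 89; collar 145.

Rate = 42/4.5 = 9.333 sts per in.
front: 20 × 9.333 = 186.67 → 187.
left front: 13 × 9.333 = 121.33 → 121.
cuff: 9.5 × 9.333 = 88.67 → 89.
collar: 15.5 × 9.333 = 144.67 → 145.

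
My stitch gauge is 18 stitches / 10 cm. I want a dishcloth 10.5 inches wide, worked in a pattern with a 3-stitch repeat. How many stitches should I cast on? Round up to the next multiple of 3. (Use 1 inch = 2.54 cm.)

10.5 in = 10.5 × 2.54 = 26.67 cm.
18 / 10 = 1.8 sts/cm.
26.67 × 1.8 = 48.01 sts.
→ 51.

CO 51 sts.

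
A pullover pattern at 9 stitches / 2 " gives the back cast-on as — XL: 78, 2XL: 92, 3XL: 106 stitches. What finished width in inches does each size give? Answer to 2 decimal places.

XL 17.33 inches; 2XL 20.44 inches; 3XL 23.56 inches.

9/2 = 4.5 sts per in.
XL: 78 / 4.5 = 17.333 → 17.33 in.
2XL: 92 / 4.5 = 20.444 → 20.44 in.
3XL: 106 / 4.5 = 23.556 → 23.56 in.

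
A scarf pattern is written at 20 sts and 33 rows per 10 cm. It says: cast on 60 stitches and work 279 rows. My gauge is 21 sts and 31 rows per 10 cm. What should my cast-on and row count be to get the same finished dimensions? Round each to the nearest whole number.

Stitches: 60 × 21/20 = 63.00 → 63.
Rows: 279 × 31/33 = 262.09 → 262.

Cast on 63 stitches; work 262 rows.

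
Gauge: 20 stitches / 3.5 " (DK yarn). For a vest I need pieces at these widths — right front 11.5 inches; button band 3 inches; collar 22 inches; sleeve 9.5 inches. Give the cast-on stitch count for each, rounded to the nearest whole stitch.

right front 66; button band 17; collar 126; sleeve 54.

Rate = 20/3.5 = 5.714 sts per in.
right front: 11.5 × 5.714 = 65.71 → 66.
button band: 3 × 5.714 = 17.14 → 17.
collar: 22 × 5.714 = 125.71 → 126.
sleeve: 9.5 × 5.714 = 54.29 → 54.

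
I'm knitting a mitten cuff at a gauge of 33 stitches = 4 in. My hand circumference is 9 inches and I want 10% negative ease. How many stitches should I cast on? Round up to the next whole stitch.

Finished = 9 × 0.90 = 8.10 in.
33 / 4 = 8.25 sts per inch.
8.10 × 8.25 = 66.83 sts.
→ 67 sts.

CO 67 sts.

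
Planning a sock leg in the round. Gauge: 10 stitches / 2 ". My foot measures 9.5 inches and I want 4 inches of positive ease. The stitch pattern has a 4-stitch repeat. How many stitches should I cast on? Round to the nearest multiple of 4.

Finished = 9.5 + 4 = 13.5 inches.
10 / 2 = 5 sts/in.
13.5 × 5 = 67.50 sts.
Nearest multiple of 4: 68.

CO 68 sts.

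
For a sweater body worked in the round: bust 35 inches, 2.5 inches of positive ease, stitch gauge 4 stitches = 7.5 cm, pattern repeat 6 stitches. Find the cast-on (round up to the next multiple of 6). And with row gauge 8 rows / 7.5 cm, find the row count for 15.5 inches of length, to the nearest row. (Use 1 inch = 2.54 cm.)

Cast on 54 stitches; work 42 rows.

Finished = 35 + 2.5 = 37.5 inches.
37.5 inches × 2.54 = 95.25 cm.
4/7.5 = 0.533 sts per cm; 95.25 × 0.533 = 50.80 sts.
Next multiple of 6 → 54.
15.5 inches = 39.37 cm; × 1.067 = 41.99 → 42 rows.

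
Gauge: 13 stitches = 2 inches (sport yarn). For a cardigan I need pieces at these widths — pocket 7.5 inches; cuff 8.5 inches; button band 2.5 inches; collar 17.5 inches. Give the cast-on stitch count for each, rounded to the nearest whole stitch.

Rate = 13/2 = 6.5 sts per in.
pocket: 7.5 × 6.5 = 48.75 → 49.
cuff: 8.5 × 6.5 = 55.25 → 55.
button band: 2.5 × 6.5 = 16.25 → 16.
collar: 17.5 × 6.5 = 113.75 → 114.

pocket 49; cuff 55; button band 16; collar 114.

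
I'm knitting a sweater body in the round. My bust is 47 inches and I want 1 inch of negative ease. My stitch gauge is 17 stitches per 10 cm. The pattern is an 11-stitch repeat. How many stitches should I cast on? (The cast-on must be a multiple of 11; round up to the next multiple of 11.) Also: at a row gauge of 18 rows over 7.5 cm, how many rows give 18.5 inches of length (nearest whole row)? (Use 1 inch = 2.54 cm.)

Cast on 209 stitches; work 113 rows.

Finished = 47 − 1 = 46 inches.
46 inches × 2.54 = 116.84 cm.
17/10 = 1.7 sts per cm; 116.84 × 1.7 = 198.63 sts.
Next multiple of 11 → 209.
18.5 inches = 46.99 cm; × 2.4 = 112.78 → 113 rows.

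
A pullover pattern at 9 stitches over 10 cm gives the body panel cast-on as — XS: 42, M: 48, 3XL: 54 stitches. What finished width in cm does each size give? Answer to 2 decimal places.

XS 46.67 cm; M 53.33 cm; 3XL 60.00 cm.

9/10 = 0.9 sts per cm.
XS: 42 / 0.9 = 46.667 → 46.67 cm.
M: 48 / 0.9 = 53.333 → 53.33 cm.
3XL: 54 / 0.9 = 60.000 → 60.00 cm.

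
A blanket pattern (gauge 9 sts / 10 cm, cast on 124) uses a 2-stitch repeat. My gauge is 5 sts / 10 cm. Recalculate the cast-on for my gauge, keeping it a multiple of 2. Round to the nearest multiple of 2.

CO 68 sts.

124 × 5 / 9 = 68.89.
Nearest multiple of 2: 68.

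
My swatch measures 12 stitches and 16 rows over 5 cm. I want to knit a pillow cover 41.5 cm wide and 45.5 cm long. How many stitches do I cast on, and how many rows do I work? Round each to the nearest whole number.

Stitch gauge = 12/5 = 2.4 sts/cm; 41.5 × 2.4 = 99.60 → 100 sts.
Row gauge = 16/5 = 3.2 rows/cm; 45.5 × 3.2 = 145.60 → 146 rows.

Cast on 100 stitches and work 146 rows.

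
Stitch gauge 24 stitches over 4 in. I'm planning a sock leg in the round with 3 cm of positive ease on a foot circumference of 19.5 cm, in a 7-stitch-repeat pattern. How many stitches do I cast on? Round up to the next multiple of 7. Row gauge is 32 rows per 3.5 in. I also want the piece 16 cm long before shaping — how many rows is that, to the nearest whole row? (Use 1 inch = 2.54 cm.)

Finished = 19.5 + 3 = 22.5 cm.
22.5 cm × 1/2.54 = 8.86 inches.
24/4 = 6 sts per in; 8.86 × 6 = 53.15 sts.
Next multiple of 7 → 56.
16 cm = 6.30 inches; × 9.143 = 57.59 → 58 rows.

Cast on 56 stitches; work 58 rows.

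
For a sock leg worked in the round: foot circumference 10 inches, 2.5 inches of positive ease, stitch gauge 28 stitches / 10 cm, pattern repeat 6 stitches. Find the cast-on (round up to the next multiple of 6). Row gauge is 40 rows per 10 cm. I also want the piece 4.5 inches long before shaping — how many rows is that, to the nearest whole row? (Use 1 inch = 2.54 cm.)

Finished = 10 + 2.5 = 12.5 inches.
12.5 inches × 2.54 = 31.75 cm.
28/10 = 2.8 sts per cm; 31.75 × 2.8 = 88.90 sts.
Next multiple of 6 → 90.
4.5 inches = 11.43 cm; × 4 = 45.72 → 46 rows.

Cast on 90 stitches; work 46 rows.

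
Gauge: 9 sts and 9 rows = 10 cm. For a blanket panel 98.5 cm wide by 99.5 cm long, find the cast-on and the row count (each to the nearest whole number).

Cast on 89 stitches and work 90 rows.

Stitch gauge = 9/10 = 0.9 sts/cm; 98.5 × 0.9 = 88.65 → 89 sts.
Row gauge = 9/10 = 0.9 rows/cm; 99.5 × 0.9 = 89.55 → 90 rows.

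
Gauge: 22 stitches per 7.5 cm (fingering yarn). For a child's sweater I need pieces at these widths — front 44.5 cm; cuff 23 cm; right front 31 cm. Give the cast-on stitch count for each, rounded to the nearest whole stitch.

front 131; cuff 67; right front 91.

Rate = 22/7.5 = 2.933 sts per cm.
front: 44.5 × 2.933 = 130.53 → 131.
cuff: 23 × 2.933 = 67.47 → 67.
right front: 31 × 2.933 = 90.93 → 91.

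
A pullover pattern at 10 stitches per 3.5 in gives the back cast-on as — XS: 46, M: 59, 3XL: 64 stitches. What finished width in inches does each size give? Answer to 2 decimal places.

XS 16.10 inches; M 20.65 inches; 3XL 22.40 inches.

10/3.5 = 2.857 sts per in.
XS: 46 / 2.857 = 16.100 → 16.10 in.
M: 59 / 2.857 = 20.650 → 20.65 in.
3XL: 64 / 2.857 = 22.400 → 22.40 in.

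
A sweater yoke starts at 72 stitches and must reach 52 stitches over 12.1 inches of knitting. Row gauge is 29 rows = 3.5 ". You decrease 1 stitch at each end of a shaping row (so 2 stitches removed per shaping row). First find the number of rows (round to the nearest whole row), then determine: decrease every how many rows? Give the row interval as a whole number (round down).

Rows = 12.1 × 8.286 = 100.3 → 100 rows.
Stitches to remove: 20 → 10 shaping rows (at 2 st each).
100 / 10 = 10.00 → every 10 rows.

Decrease every 10th row.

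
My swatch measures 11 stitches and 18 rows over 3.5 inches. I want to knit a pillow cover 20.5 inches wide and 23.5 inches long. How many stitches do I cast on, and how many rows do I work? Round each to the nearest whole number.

Stitch gauge = 11/3.5 = 3.143 sts/in; 20.5 × 3.143 = 64.43 → 64 sts.
Row gauge = 18/3.5 = 5.143 rows/in; 23.5 × 5.143 = 120.86 → 121 rows.

Cast on 64 stitches and work 121 rows.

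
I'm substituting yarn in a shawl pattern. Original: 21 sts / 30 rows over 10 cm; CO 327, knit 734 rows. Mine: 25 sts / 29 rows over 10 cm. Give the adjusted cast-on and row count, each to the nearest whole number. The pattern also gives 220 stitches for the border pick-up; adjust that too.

Stitches: 327 × 25/21 = 389.29 → 389.
Rows: 734 × 29/30 = 709.53 → 710.
border pick-up: 220 × 25/21 = 261.90 → 262.

Cast on 389 stitches; work 710 rows; border pick-up 262 stitches.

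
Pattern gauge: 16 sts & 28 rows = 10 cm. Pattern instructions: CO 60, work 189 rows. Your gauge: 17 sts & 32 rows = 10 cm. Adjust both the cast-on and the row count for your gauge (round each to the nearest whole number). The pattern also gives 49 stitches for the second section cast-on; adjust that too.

Cast on 64 stitches; work 216 rows; second section cast-on 52 stitches.

Stitches: 60 × 17/16 = 63.75 → 64.
Rows: 189 × 32/28 = 216.00 → 216.
second section cast-on: 49 × 17/16 = 52.06 → 52.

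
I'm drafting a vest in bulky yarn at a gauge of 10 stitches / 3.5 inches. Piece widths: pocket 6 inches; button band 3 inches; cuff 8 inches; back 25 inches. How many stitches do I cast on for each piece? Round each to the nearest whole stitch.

pocket 17; button band 9; cuff 23; back 71.

Rate = 10/3.5 = 2.857 sts per in.
pocket: 6 × 2.857 = 17.14 → 17.
button band: 3 × 2.857 = 8.57 → 9.
cuff: 8 × 2.857 = 22.86 → 23.
back: 25 × 2.857 = 71.43 → 71.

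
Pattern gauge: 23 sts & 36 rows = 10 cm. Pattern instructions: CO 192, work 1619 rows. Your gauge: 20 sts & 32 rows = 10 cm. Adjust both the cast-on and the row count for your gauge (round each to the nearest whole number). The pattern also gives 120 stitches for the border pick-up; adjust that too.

Stitches: 192 × 20/23 = 166.96 → 167.
Rows: 1619 × 32/36 = 1439.11 → 1439.
border pick-up: 120 × 20/23 = 104.35 → 104.

Cast on 167 stitches; work 1439 rows; border pick-up 104 stitches.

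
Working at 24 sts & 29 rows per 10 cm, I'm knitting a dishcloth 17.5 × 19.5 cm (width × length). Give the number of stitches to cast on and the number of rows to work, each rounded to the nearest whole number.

Cast on 42 stitches and work 57 rows.

Stitch gauge = 24/10 = 2.4 sts/cm; 17.5 × 2.4 = 42.00 → 42 sts.
Row gauge = 29/10 = 2.9 rows/cm; 19.5 × 2.9 = 56.55 → 57 rows.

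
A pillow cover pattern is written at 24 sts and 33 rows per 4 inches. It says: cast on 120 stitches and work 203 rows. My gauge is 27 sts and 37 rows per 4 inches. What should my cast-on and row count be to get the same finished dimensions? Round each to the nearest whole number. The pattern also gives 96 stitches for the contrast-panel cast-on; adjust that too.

Stitches: 120 × 27/24 = 135.00 → 135.
Rows: 203 × 37/33 = 227.61 → 228.
contrast-panel cast-on: 96 × 27/24 = 108.00 → 108.

Cast on 135 stitches; work 228 rows; contrast-panel cast-on 108 stitches.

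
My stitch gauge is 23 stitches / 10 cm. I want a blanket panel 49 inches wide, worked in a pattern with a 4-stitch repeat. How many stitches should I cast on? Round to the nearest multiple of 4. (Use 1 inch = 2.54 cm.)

49 in = 49 × 2.54 = 124.46 cm.
23 / 10 = 2.3 sts/cm.
124.46 × 2.3 = 286.26 sts.
→ 288.

Cast on 288 stitches.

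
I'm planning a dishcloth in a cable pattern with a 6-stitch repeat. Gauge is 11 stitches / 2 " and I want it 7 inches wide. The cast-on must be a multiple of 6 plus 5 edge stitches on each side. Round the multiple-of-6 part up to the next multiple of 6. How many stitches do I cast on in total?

11 / 2 = 5.5 sts per inch.
7 × 5.5 = 38.50 sts.
Less 10 edge sts → 28.50 for the repeat.
Next multiple of 6: 30.
Add back 10 edge sts → 40.

40 stitches.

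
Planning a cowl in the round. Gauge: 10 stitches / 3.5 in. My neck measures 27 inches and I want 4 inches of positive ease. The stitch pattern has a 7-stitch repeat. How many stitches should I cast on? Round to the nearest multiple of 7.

Finished = 27 + 4 = 31 inches.
10 / 3.5 = 2.857 sts/in.
31 × 2.857 = 88.57 sts.
Nearest multiple of 7: 91.

91 stitches.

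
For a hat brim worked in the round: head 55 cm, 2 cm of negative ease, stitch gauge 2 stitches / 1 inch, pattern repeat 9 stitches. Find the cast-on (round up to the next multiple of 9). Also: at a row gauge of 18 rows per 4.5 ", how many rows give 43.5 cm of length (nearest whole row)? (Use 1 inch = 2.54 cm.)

Cast on 45 stitches; work 69 rows.

Finished = 55 − 2 = 53 cm.
53 cm × 1/2.54 = 20.87 inches.
2/1 = 2 sts per in; 20.87 × 2 = 41.73 sts.
Next multiple of 9 → 45.
43.5 cm = 17.13 inches; × 4 = 68.50 → 69 rows.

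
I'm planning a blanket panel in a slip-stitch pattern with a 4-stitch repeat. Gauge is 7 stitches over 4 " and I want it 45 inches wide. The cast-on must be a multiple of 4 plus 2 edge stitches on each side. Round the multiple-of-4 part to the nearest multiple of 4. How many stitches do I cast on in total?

7 / 4 = 1.75 sts per inch.
45 × 1.75 = 78.75 sts.
Less 4 edge sts → 74.75 for the repeat.
Nearest multiple of 4: 76.
Add back 4 edge sts → 80.

80 stitches.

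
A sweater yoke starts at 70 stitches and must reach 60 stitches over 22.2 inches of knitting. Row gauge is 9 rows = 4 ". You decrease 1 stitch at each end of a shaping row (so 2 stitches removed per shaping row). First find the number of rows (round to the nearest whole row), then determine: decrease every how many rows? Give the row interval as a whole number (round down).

Rows = 22.2 × 2.25 = 49.9 → 50 rows.
Stitches to remove: 10 → 5 shaping rows (at 2 st each).
50 / 5 = 10.00 → every 10 rows.

Decrease every 10th row.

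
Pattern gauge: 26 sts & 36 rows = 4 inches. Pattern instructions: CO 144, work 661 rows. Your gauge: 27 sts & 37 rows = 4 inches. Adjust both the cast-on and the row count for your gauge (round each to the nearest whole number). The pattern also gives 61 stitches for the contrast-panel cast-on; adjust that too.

Cast on 150 stitches; work 679 rows; contrast-panel cast-on 63 stitches.

Stitches: 144 × 27/26 = 149.54 → 150.
Rows: 661 × 37/36 = 679.36 → 679.
contrast-panel cast-on: 61 × 27/26 = 63.35 → 63.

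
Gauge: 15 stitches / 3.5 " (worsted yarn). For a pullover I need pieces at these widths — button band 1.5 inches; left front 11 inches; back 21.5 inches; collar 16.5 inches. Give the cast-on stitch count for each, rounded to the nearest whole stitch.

Rate = 15/3.5 = 4.286 sts per in.
button band: 1.5 × 4.286 = 6.43 → 6.
left front: 11 × 4.286 = 47.14 → 47.
back: 21.5 × 4.286 = 92.14 → 92.
collar: 16.5 × 4.286 = 70.71 → 71.

button band 6; left front 47; back 92; collar 71.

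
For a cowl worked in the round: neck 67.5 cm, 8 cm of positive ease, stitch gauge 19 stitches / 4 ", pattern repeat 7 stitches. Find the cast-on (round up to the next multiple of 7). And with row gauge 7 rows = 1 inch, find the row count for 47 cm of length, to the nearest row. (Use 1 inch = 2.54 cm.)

Cast on 147 stitches; work 130 rows.

Finished = 67.5 + 8 = 75.5 cm.
75.5 cm × 1/2.54 = 29.72 inches.
19/4 = 4.75 sts per in; 29.72 × 4.75 = 141.19 sts.
Next multiple of 7 → 147.
47 cm = 18.50 inches; × 7 = 129.53 → 130 rows.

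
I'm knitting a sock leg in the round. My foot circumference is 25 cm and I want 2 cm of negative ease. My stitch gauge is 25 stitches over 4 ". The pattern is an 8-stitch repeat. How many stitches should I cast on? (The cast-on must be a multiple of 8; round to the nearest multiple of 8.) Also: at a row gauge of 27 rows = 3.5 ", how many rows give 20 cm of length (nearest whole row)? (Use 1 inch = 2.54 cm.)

Cast on 56 stitches; work 61 rows.

Finished = 25 − 2 = 23 cm.
23 cm × 1/2.54 = 9.06 inches.
25/4 = 6.25 sts per in; 9.06 × 6.25 = 56.59 sts.
Nearest multiple of 8 → 56.
20 cm = 7.87 inches; × 7.714 = 60.74 → 61 rows.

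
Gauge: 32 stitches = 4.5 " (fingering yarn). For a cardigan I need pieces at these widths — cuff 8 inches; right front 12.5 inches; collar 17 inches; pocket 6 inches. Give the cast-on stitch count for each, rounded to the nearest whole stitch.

Rate = 32/4.5 = 7.111 sts per in.
cuff: 8 × 7.111 = 56.89 → 57.
right front: 12.5 × 7.111 = 88.89 → 89.
collar: 17 × 7.111 = 120.89 → 121.
pocket: 6 × 7.111 = 42.67 → 43.

cuff 57; right front 89; collar 121; pocket 43.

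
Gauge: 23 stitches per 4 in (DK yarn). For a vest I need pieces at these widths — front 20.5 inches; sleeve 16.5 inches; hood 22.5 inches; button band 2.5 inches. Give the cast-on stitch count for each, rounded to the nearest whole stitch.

front 118; sleeve 95; hood 129; button band 14.

Rate = 23/4 = 5.75 sts per in.
front: 20.5 × 5.75 = 117.88 → 118.
sleeve: 16.5 × 5.75 = 94.88 → 95.
hood: 22.5 × 5.75 = 129.38 → 129.
button band: 2.5 × 5.75 = 14.38 → 14.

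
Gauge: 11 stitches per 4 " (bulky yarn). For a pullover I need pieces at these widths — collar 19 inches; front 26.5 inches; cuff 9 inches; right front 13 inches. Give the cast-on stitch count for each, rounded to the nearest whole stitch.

collar 52; front 73; cuff 25; right front 36.

Rate = 11/4 = 2.75 sts per in.
collar: 19 × 2.75 = 52.25 → 52.
front: 26.5 × 2.75 = 72.88 → 73.
cuff: 9 × 2.75 = 24.75 → 25.
right front: 13 × 2.75 = 35.75 → 36.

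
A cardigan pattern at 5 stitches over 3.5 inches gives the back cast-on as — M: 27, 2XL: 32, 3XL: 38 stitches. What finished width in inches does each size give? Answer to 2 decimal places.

5/3.5 = 1.429 sts per in.
M: 27 / 1.429 = 18.900 → 18.90 in.
2XL: 32 / 1.429 = 22.400 → 22.40 in.
3XL: 38 / 1.429 = 26.600 → 26.60 in.

M 18.90 inches; 2XL 22.40 inches; 3XL 26.60 inches.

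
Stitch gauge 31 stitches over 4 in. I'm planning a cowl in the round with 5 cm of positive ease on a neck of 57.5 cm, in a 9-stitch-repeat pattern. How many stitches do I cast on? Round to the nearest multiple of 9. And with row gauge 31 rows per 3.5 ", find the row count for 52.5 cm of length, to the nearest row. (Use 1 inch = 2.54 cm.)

Cast on 189 stitches; work 183 rows.

Finished = 57.5 + 5 = 62.5 cm.
62.5 cm × 1/2.54 = 24.61 inches.
31/4 = 7.75 sts per in; 24.61 × 7.75 = 190.70 sts.
Nearest multiple of 9 → 189.
52.5 cm = 20.67 inches; × 8.857 = 183.07 → 183 rows.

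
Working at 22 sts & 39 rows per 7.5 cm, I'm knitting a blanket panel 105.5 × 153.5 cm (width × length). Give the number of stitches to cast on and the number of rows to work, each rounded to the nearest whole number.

Cast on 309 stitches and work 798 rows.

Stitch gauge = 22/7.5 = 2.933 sts/cm; 105.5 × 2.933 = 309.47 → 309 sts.
Row gauge = 39/7.5 = 5.2 rows/cm; 153.5 × 5.2 = 798.20 → 798 rows.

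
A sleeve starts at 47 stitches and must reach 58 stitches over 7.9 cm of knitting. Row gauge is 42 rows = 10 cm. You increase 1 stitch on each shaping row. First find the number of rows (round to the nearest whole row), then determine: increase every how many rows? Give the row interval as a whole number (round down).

Increase every 3rd row.

Rows = 7.9 × 4.2 = 33.2 → 33 rows.
Stitches to add: 11 → 11 shaping rows (at 1 st each).
33 / 11 = 3.00 → every 3 rows.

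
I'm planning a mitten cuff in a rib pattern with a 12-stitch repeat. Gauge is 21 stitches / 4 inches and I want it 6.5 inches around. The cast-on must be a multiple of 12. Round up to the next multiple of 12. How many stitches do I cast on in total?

21 / 4 = 5.25 sts per inch.
6.5 × 5.25 = 34.12 sts.
Next multiple of 12: 36.

Cast on 36 stitches.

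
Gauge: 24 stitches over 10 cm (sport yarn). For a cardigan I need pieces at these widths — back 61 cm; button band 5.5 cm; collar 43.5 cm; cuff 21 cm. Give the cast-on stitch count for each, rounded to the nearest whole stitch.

Rate = 24/10 = 2.4 sts per cm.
back: 61 × 2.4 = 146.40 → 146.
button band: 5.5 × 2.4 = 13.20 → 13.
collar: 43.5 × 2.4 = 104.40 → 104.
cuff: 21 × 2.4 = 50.40 → 50.

back 146; button band 13; collar 104; cuff 50.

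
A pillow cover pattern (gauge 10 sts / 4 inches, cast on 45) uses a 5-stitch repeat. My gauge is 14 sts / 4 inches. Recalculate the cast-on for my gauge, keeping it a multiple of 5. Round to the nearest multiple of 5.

65 stitches.

45 × 14 / 10 = 63.00.
Nearest multiple of 5: 65.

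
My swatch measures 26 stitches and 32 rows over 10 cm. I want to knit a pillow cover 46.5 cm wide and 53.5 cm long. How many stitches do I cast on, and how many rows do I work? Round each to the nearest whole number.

Stitch gauge = 26/10 = 2.6 sts/cm; 46.5 × 2.6 = 120.90 → 121 sts.
Row gauge = 32/10 = 3.2 rows/cm; 53.5 × 3.2 = 171.20 → 171 rows.

Cast on 121 stitches and work 171 rows.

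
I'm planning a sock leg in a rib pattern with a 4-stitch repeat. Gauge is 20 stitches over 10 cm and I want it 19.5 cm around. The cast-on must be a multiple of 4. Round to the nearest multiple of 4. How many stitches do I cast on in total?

CO 40 sts.

20 / 10 = 2 sts per cm.
19.5 × 2 = 39.00 sts.
Nearest multiple of 4: 40.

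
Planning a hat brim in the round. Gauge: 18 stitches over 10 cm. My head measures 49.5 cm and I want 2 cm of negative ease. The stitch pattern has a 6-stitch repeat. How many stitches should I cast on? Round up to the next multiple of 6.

Finished = 49.5 − 2 = 47.5 cm.
18 / 10 = 1.8 sts/cm.
47.5 × 1.8 = 85.50 sts.
Next multiple of 6: 90.

Cast on 90 stitches.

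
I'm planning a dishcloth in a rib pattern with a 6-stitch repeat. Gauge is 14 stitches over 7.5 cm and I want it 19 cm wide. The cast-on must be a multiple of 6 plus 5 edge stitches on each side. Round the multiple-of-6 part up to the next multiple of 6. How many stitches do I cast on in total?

14 / 7.5 = 1.867 sts per cm.
19 × 1.867 = 35.47 sts.
Less 10 edge sts → 25.47 for the repeat.
Next multiple of 6: 30.
Add back 10 edge sts → 40.

40 stitches.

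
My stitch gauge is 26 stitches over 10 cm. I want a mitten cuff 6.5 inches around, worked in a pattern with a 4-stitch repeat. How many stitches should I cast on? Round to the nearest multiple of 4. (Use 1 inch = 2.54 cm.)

6.5 in = 6.5 × 2.54 = 16.51 cm.
26 / 10 = 2.6 sts/cm.
16.51 × 2.6 = 42.93 sts.
→ 44.

CO 44 sts.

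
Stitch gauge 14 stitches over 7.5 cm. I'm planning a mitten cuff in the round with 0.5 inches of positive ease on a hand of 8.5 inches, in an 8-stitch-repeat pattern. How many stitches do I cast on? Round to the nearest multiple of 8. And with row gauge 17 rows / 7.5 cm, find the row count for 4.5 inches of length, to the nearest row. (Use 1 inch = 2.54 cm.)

Cast on 40 stitches; work 26 rows.

Finished = 8.5 + 0.5 = 9 inches.
9 inches × 2.54 = 22.86 cm.
14/7.5 = 1.867 sts per cm; 22.86 × 1.867 = 42.67 sts.
Nearest multiple of 8 → 40.
4.5 inches = 11.43 cm; × 2.267 = 25.91 → 26 rows.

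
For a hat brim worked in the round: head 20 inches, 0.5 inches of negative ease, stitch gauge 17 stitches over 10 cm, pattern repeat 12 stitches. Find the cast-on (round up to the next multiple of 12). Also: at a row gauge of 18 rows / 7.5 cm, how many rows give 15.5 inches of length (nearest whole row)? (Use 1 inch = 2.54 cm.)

Cast on 96 stitches; work 94 rows.

Finished = 20 − 0.5 = 19.5 inches.
19.5 inches × 2.54 = 49.53 cm.
17/10 = 1.7 sts per cm; 49.53 × 1.7 = 84.20 sts.
Next multiple of 12 → 96.
15.5 inches = 39.37 cm; × 2.4 = 94.49 → 94 rows.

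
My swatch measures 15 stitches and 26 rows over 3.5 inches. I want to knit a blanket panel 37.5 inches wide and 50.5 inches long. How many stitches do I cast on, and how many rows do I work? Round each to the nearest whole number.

Cast on 161 stitches and work 375 rows.

Stitch gauge = 15/3.5 = 4.286 sts/in; 37.5 × 4.286 = 160.71 → 161 sts.
Row gauge = 26/3.5 = 7.429 rows/in; 50.5 × 7.429 = 375.14 → 375 rows.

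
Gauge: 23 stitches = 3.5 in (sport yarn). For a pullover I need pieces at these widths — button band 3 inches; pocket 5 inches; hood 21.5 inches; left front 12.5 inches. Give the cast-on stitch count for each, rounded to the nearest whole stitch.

Rate = 23/3.5 = 6.571 sts per in.
button band: 3 × 6.571 = 19.71 → 20.
pocket: 5 × 6.571 = 32.86 → 33.
hood: 21.5 × 6.571 = 141.29 → 141.
left front: 12.5 × 6.571 = 82.14 → 82.

button band 20; pocket 33; hood 141; left front 82.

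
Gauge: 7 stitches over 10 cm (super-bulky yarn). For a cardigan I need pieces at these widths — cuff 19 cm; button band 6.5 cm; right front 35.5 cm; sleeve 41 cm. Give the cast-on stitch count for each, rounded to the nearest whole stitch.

Rate = 7/10 = 0.7 sts per cm.
cuff: 19 × 0.7 = 13.30 → 13.
button band: 6.5 × 0.7 = 4.55 → 5.
right front: 35.5 × 0.7 = 24.85 → 25.
sleeve: 41 × 0.7 = 28.70 → 29.

cuff 13; button band 5; right front 25; sleeve 29.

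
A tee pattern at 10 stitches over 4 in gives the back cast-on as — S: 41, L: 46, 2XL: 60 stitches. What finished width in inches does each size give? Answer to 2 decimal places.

10/4 = 2.5 sts per in.
S: 41 / 2.5 = 16.400 → 16.40 in.
L: 46 / 2.5 = 18.400 → 18.40 in.
2XL: 60 / 2.5 = 24.000 → 24.00 in.

S 16.40 inches; L 18.40 inches; 2XL 24.00 inches.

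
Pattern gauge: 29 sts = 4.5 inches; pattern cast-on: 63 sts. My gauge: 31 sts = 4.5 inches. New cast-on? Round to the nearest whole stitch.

Scale factor = 31 / 29 = 1.069.
63 × 31 / 29 = 67.34 sts.
→ 67 sts.

Cast on 67 stitches.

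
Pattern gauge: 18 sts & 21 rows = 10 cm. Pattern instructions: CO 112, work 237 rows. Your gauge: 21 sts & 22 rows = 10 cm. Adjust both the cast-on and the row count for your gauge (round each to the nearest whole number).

Cast on 131 stitches; work 248 rows.

Stitches: 112 × 21/18 = 130.67 → 131.
Rows: 237 × 22/21 = 248.29 → 248.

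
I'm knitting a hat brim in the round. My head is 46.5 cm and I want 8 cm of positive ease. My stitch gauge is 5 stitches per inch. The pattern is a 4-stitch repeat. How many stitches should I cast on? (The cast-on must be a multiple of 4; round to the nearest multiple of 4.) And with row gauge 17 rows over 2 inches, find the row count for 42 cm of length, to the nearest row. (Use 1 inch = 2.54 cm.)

Finished = 46.5 + 8 = 54.5 cm.
54.5 cm × 1/2.54 = 21.46 inches.
5/1 = 5 sts per in; 21.46 × 5 = 107.28 sts.
Nearest multiple of 4 → 108.
42 cm = 16.54 inches; × 8.5 = 140.55 → 141 rows.

Cast on 108 stitches; work 141 rows.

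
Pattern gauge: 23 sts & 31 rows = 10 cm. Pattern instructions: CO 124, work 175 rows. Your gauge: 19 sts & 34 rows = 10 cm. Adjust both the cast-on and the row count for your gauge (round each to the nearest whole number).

Stitches: 124 × 19/23 = 102.43 → 102.
Rows: 175 × 34/31 = 191.94 → 192.

Cast on 102 stitches; work 192 rows.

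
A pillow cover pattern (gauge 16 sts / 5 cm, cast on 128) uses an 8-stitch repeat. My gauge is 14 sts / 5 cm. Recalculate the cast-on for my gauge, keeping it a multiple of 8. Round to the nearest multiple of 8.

128 × 14 / 16 = 112.00.
Nearest multiple of 8: 112.

Cast on 112 stitches.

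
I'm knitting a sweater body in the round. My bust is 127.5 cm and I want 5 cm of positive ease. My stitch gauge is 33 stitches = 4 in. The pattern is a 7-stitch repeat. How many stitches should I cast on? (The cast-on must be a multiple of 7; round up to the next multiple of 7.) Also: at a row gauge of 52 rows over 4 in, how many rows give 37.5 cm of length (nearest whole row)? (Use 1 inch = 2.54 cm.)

Cast on 434 stitches; work 192 rows.

Finished = 127.5 + 5 = 132.5 cm.
132.5 cm × 1/2.54 = 52.17 inches.
33/4 = 8.25 sts per in; 52.17 × 8.25 = 430.36 sts.
Next multiple of 7 → 434.
37.5 cm = 14.76 inches; × 13 = 191.93 → 192 rows.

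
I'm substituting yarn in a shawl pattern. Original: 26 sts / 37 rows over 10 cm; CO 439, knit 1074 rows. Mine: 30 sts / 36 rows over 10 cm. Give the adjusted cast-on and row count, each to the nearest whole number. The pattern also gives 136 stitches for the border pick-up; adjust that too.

Stitches: 439 × 30/26 = 506.54 → 507.
Rows: 1074 × 36/37 = 1044.97 → 1045.
border pick-up: 136 × 30/26 = 156.92 → 157.

Cast on 507 stitches; work 1045 rows; border pick-up 157 stitches.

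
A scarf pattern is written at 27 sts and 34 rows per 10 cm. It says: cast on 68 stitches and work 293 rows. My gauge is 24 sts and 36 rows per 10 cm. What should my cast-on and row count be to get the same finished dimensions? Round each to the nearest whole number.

Cast on 60 stitches; work 310 rows.

Stitches: 68 × 24/27 = 60.44 → 60.
Rows: 293 × 36/34 = 310.24 → 310.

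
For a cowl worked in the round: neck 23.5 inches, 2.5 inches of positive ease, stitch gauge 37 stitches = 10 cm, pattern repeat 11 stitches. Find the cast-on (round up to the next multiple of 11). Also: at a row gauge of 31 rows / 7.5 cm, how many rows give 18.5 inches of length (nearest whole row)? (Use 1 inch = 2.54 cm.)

Cast on 253 stitches; work 194 rows.

Finished = 23.5 + 2.5 = 26 inches.
26 inches × 2.54 = 66.04 cm.
37/10 = 3.7 sts per cm; 66.04 × 3.7 = 244.35 sts.
Next multiple of 11 → 253.
18.5 inches = 46.99 cm; × 4.133 = 194.23 → 194 rows.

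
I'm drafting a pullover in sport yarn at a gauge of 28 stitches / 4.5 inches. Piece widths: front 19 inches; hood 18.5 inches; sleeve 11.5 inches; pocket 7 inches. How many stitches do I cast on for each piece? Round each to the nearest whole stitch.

Rate = 28/4.5 = 6.222 sts per in.
front: 19 × 6.222 = 118.22 → 118.
hood: 18.5 × 6.222 = 115.11 → 115.
sleeve: 11.5 × 6.222 = 71.56 → 72.
pocket: 7 × 6.222 = 43.56 → 44.

front 118; hood 115; sleeve 72; pocket 44.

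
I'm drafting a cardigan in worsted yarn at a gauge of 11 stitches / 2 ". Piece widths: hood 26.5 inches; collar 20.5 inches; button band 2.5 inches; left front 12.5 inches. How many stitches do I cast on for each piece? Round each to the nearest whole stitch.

Rate = 11/2 = 5.5 sts per in.
hood: 26.5 × 5.5 = 145.75 → 146.
collar: 20.5 × 5.5 = 112.75 → 113.
button band: 2.5 × 5.5 = 13.75 → 14.
left front: 12.5 × 5.5 = 68.75 → 69.

hood 146; collar 113; button band 14; left front 69.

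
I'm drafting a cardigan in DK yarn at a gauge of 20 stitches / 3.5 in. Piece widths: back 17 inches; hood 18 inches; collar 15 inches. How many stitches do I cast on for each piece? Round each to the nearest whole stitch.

Rate = 20/3.5 = 5.714 sts per in.
back: 17 × 5.714 = 97.14 → 97.
hood: 18 × 5.714 = 102.86 → 103.
collar: 15 × 5.714 = 85.71 → 86.

back 97; hood 103; collar 86.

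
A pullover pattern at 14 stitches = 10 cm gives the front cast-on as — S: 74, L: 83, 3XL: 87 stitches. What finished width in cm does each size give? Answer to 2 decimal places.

S 52.86 cm; L 59.29 cm; 3XL 62.14 cm.

14/10 = 1.4 sts per cm.
S: 74 / 1.4 = 52.857 → 52.86 cm.
L: 83 / 1.4 = 59.286 → 59.29 cm.
3XL: 87 / 1.4 = 62.143 → 62.14 cm.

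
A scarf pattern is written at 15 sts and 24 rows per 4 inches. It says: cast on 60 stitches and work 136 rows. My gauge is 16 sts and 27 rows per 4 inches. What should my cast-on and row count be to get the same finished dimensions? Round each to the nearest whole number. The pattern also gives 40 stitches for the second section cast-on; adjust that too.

Stitches: 60 × 16/15 = 64.00 → 64.
Rows: 136 × 27/24 = 153.00 → 153.
second section cast-on: 40 × 16/15 = 42.67 → 43.

Cast on 64 stitches; work 153 rows; second section cast-on 43 stitches.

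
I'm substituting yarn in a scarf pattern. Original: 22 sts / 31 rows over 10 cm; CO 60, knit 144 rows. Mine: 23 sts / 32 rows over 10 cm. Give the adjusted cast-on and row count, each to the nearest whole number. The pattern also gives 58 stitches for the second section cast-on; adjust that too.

Cast on 63 stitches; work 149 rows; second section cast-on 61 stitches.

Stitches: 60 × 23/22 = 62.73 → 63.
Rows: 144 × 32/31 = 148.65 → 149.
second section cast-on: 58 × 23/22 = 60.64 → 61.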